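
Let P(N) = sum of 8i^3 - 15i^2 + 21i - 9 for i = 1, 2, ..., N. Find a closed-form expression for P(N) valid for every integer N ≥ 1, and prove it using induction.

We claim P(N) = N(2N^3 - N^2 + 5N - 1) for all N ≥ 1.
Base step (N = 1): P(1) = 5, and the closed form gives 5. They agree.
For the inductive step, assume it holds for an arbitrary i ≥ 1, so P(i) = i(2i^3 - i^2 + 5i - 1).
Then P(i+1) = P(i) + (8i^3 + 9i^2 + 15i + 5) = (i(2i^3 - i^2 + 5i - 1)) + (8i^3 + 9i^2 + 15i + 5).
Simplifying, P(i+1) = (i + 1)(2i^3 + 5i^2 + 9i + 5) = (i+1)(2(i+1)^3 - (i+1)^2 + 5(i+1) - 1),
which is the closed form with N = i+1.
By induction, the statement is established for all N ≥ 1.

P(N) = N(2N^3 - N^2 + 5N - 1)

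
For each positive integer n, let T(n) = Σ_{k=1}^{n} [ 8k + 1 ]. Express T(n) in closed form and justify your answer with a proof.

We claim T(n) = n(4n + 5) for all n ≥ 1.
Base case (n = 1): T(1) = 9, and the closed form gives 9. They agree.
For the inductive step, assume it holds for an arbitrary k ≥ 1, so T(k) = k(4k + 5).
Then T(k+1) = T(k) + (8k + 9) = (k(4k + 5)) + (8k + 9).
Simplifying, T(k+1) = (k + 1)(4k + 9) = (k+1)(4(k+1) + 5),
which is the closed form with n = k+1.
This completes the induction.

T(n) = n(4n + 5)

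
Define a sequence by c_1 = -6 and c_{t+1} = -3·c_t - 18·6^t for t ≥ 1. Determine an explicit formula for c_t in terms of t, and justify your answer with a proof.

c_t = -2(-3)^t - 2·6^t

Computing the first terms: c_1 = -6, c_2 = -90, c_3 = -378. This suggests c_t = -2(-3)^t - 2·6^t.
For the base case t = 1: the formula gives -6 = -6 = c_1.
Suppose the result is true for t = k, so c_k = -2(-3)^k - 2·6^k.
Then c_{k+1} = -3·c_k - 18·6^k = -3·(-2(-3)^k - 2·6^k) - 18·6^k = -2(-3)^(k + 1) - 2·6^(k + 1),
which is the claimed formula at t = k+1.
This completes the induction.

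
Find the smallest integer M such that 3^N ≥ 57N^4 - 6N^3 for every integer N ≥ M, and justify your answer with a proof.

At N = 13: 1594323 < 1614795, so the inequality fails and M ≥ 14. We prove 3^N ≥ 57N^4 - 6N^3 for all N ≥ 14.
Base step (N = 14): 3^N = 4782969 and 57N^4 - 6N^3 = 2173248, so 4782969 ≥ 2173248.
Inductive step: suppose the statement holds for some j ≥ 14, so 3^j ≥ 57j^4 - 6j^3.
Then 3^(j + 1) = 3·(3^j) ≥ 3·(57j^4 - 6j^3).
Also, for j ≥ 14 we have 3·(57j^4 - 6j^3) ≥ 57(j+1)^4 - 6(j+1)^3, since 3·(57j^4 - 6j^3) − (57(j+1)^4 - 6(j+1)^3) = 114j^4 - 240j^3 - 324j^2 - 210j - 51, which is nonnegative for all j ≥ 14.
Combining, 3^(j + 1) ≥ 57(j+1)^4 - 6(j+1)^3.
This completes the induction.
Hence the smallest such M is 14.

M = 14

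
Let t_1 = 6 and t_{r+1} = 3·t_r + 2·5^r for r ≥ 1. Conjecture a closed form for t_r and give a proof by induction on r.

t_r = 3^(r - 1) + 5^r

Computing the first terms: t_1 = 6, t_2 = 28, t_3 = 134. This suggests t_r = 3^(r - 1) + 5^r.
When r = 1: the formula gives 6 = 6 = t_1.
Suppose the result is true for r = j, so t_j = 3^(j - 1) + 5^j.
Then t_{j+1} = 3·t_j + 2·5^j = 3·(3^(j - 1) + 5^j) + 2·5^j = 3^j + 5^(j + 1) = 3^((j+1) - 1) + 5^(j+1),
which is the claimed formula at r = j+1.
By induction, the statement is established for all r ≥ 1.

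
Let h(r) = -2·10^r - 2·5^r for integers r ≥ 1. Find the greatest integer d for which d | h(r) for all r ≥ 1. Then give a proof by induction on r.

d = 10

Computing the first values: h(1) = -30 and h(2) = -250; gcd(-30, -250) = 10, so d ≤ 10.
We prove 10 | -2·10^r - 2·5^r for all r ≥ 1 by induction on r.
Base case (r = 1): h(1) = -30 = 10·(-3), so 10 | h(1).
For the inductive step, assume it holds for an arbitrary j ≥ 1, i.e. 10 | h(j). Then
h(j+1) − 10·h(j) = (-2·10^(j+1) - 2·5^(j+1)) − 10·(-2·10^j - 2·5^j) = (-2)·5^j·(5 − 10) = (10)·5^j. Since 10 | h(j) by the inductive hypothesis, 10 | 10·h(j); and 10 | 10 since 10 = 10·1. Therefore 10 | h(j+1).
Hence, by induction on r, the claim holds for every r ≥ 1.
Therefore the largest such d is 10.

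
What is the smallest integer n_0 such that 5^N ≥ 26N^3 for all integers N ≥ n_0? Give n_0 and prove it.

n_0 = 6

At N = 5: 3125 < 3250, so the inequality fails and n_0 ≥ 6. We prove 5^N ≥ 26N^3 for all N ≥ 6.
When N = 6: 5^N = 15625 and 26N^3 = 5616, so 15625 ≥ 5616.
For the inductive step, assume it holds for an arbitrary i ≥ 6, so 5^i ≥ 26i^3.
Then 5^(i + 1) = 5·(5^i) ≥ 5·(26i^3).
Also, for i ≥ 6 we have 5·(26i^3) ≥ 26(i+1)^3, since 5 ≥ (1 + 1/i)^3 for all i ≥ 6.
Combining, 5^(i + 1) ≥ 26(i+1)^3.
This completes the induction.
Hence the smallest such n_0 is 6.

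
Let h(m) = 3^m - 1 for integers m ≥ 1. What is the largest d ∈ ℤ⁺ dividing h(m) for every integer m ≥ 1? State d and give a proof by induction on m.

Computing the first values: h(1) = 2 and h(2) = 8; gcd(2, 8) = 2, so d ≤ 2.
We prove 2 | 3^m - 1 for all m ≥ 1 by induction on m.
When m = 1: h(1) = 2 = 2·(1), so 2 | h(1).
Suppose the result is true for m = k, i.e. 2 | h(k). Then
3^{k+1} − 1^{k+1} = 3·3^k − 1·1^k = 3·(3^k − 1^k) + (2)·1^k. The first term is divisible by 2 by the inductive hypothesis, and the second term (2)·1^k is divisible by 2 since 2 | 2. Hence 2 | h(k+1).
This completes the induction.
Therefore the largest such d is 2.

d = 2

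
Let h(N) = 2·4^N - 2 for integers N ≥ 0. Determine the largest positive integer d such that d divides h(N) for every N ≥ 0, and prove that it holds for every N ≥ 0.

d = 6

Computing the first values: h(0) = 0 and h(1) = 6; gcd(0, 6) = 6, so d ≤ 6.
We prove 6 | 2·4^N - 2 for all N ≥ 0 by induction on N.
When N = 0: h(0) = 0 = 6·(0), so 6 | h(0).
Suppose the result is true for N = j, i.e. 6 | h(j). Then
h(j+1) = 2·4^(j+1) - 2 = 4·(2·4^j - 2) + 6 = 4·h(j) + 6. The first term is divisible by 6 by the inductive hypothesis, and 6 is divisible by 6. Hence 6 | h(j+1).
By the principle of mathematical induction, the result holds for all N ≥ 0.
Therefore the largest such d is 6.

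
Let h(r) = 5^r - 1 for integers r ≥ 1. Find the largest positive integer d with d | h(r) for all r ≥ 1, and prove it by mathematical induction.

Computing the first values: h(1) = 4 and h(2) = 24; gcd(4, 24) = 4, so d ≤ 4.
We prove 4 | 5^r - 1 for all r ≥ 1 by induction on r.
Base step (r = 1): h(1) = 4 = 4·(1), so 4 | h(1).
Inductive step: assume the claim holds for r = j, i.e. 4 | h(j). Then
5^{j+1} − 1^{j+1} = 5·5^j − 1·1^j = 5·(5^j − 1^j) + (4)·1^j. The first term is divisible by 4 by the inductive hypothesis, and the second term (4)·1^j is divisible by 4 since 4 | 4. Hence 4 | h(j+1).
This completes the induction.
Therefore the largest such d is 4.

d = 4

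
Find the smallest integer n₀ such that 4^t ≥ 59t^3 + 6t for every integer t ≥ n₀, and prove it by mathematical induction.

n₀ = 8

At t = 7: 16384 < 20279, so the inequality fails and n₀ ≥ 8. We prove 4^t ≥ 59t^3 + 6t for all t ≥ 8.
For the base case t = 8: 4^t = 65536 and 59t^3 + 6t = 30256, so 65536 ≥ 30256.
Inductive step: assume the claim holds for t = r, so 4^r ≥ 59r^3 + 6r.
Then 4^(r + 1) = 4·(4^r) ≥ 4·(59r^3 + 6r).
Also, for r ≥ 8 we have 4·(59r^3 + 6r) ≥ 59(r+1)^3 + 6(r+1), since 4·(59r^3 + 6r) − (59(r+1)^3 + 6(r+1)) = 177r^3 - 177r^2 - 159r - 65, which is nonnegative for all r ≥ 8.
Combining, 4^(r + 1) ≥ 59(r+1)^3 + 6(r+1).
This completes the induction.
Hence the smallest such n₀ is 8.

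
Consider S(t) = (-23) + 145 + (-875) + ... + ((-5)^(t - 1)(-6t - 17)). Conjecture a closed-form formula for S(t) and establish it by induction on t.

We claim S(t) = (-5)^t(t + 3) - 3 for all t ≥ 1.
Base case (t = 1): S(1) = -23, and the closed form gives -23. They agree.
Inductive step: assume the claim holds for t = r, so S(r) = (-5)^r(r + 3) - 3.
Then S(r+1) = S(r) + ((-5)^r(-6r - 23)) = ((-5)^r(r + 3) - 3) + ((-5)^r(-6r - 23)).
Simplifying, S(r+1) = -5(-5)^r·r - 20(-5)^r - 3 = (-5)^(r+1)((r+1) + 3) - 3,
which is the closed form with t = r+1.
This completes the induction.

S(t) = (-5)^t(t + 3) - 3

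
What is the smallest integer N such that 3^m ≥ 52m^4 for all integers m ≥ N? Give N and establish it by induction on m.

N = 13

At m = 12: 531441 < 1078272, so the inequality fails and N ≥ 13. We prove 3^m ≥ 52m^4 for all m ≥ 13.
For the base case m = 13: 3^m = 1594323 and 52m^4 = 1485172, so 1594323 ≥ 1485172.
Inductive step: suppose the statement holds for some k ≥ 13, so 3^k ≥ 52k^4.
Then 3^(k + 1) = 3·(3^k) ≥ 3·(52k^4).
Also, for k ≥ 13 we have 3·(52k^4) ≥ 52(k+1)^4, since 3 ≥ (1 + 1/k)^4 for all k ≥ 13.
Combining, 3^(k + 1) ≥ 52(k+1)^4.
This completes the induction.
Hence the smallest such N is 13.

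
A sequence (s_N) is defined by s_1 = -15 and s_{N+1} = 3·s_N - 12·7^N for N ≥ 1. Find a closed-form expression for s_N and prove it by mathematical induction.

s_N = 2·3^N - 3·7^N

Computing the first terms: s_1 = -15, s_2 = -129, s_3 = -975. This suggests s_N = 2·3^N - 3·7^N.
When N = 1: the formula gives -15 = -15 = s_1.
Inductive step: suppose the statement holds for some m ≥ 1, so s_m = 2·3^m - 3·7^m.
Then s_{m+1} = 3·s_m - 12·7^m = 3·(2·3^m - 3·7^m) - 12·7^m = 2·3^(m + 1) - 3·7^(m + 1),
which is the claimed formula at N = m+1.
This completes the induction.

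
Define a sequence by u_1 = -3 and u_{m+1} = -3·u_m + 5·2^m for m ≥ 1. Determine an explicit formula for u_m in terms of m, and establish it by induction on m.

u_m = -5(-3)^(m - 1) + 2^m

Computing the first terms: u_1 = -3, u_2 = 19, u_3 = -37. This suggests u_m = -5(-3)^(m - 1) + 2^m.
For the base case m = 1: the formula gives -3 = -3 = u_1.
Suppose the result is true for m = i, so u_i = -5(-3)^(i - 1) + 2^i.
Then u_{i+1} = -3·u_i + 5·2^i = -3·(-5(-3)^(i - 1) + 2^i) + 5·2^i = -5(-3)^i + 2^(i + 1) = -5(-3)^((i+1) - 1) + 2^(i+1),
which is the claimed formula at m = i+1.
This completes the induction.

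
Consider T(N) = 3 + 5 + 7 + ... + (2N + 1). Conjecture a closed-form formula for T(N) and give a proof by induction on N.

We claim T(N) = N(N + 2) for all N ≥ 1.
For the base case N = 1: T(1) = 3, and the closed form gives 3. They agree.
Suppose the result is true for N = k, so T(k) = k(k + 2).
Then T(k+1) = T(k) + (2k + 3) = (k(k + 2)) + (2k + 3).
Simplifying, T(k+1) = (k + 1)(k + 3) = (k+1)((k+1) + 2),
which is the closed form with N = k+1.
By induction, the statement is established for all N ≥ 1.

T(N) = N(N + 2)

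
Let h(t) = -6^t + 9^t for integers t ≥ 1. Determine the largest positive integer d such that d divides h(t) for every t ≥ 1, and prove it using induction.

d = 3

Computing the first values: h(1) = 3 and h(2) = 45; gcd(3, 45) = 3, so d ≤ 3.
We prove 3 | -6^t + 9^t for all t ≥ 1 by induction on t.
Base case (t = 1): h(1) = 3 = 3·(1), so 3 | h(1).
Suppose the result is true for t = r, i.e. 3 | h(r). Then
9^{r+1} − 6^{r+1} = 9·9^r − 6·6^r = 9·(9^r − 6^r) + (3)·6^r. The first term is divisible by 3 by the inductive hypothesis, and the second term (3)·6^r is divisible by 3 since 3 | 3. Hence 3 | h(r+1).
By induction, the statement is established for all t ≥ 1.
Therefore the largest such d is 3.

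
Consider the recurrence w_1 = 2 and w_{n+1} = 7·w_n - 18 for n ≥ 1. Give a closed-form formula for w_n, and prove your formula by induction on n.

w_n = -7^(n - 1) + 3

Computing the first terms: w_1 = 2, w_2 = -4, w_3 = -46. This suggests w_n = -7^(n - 1) + 3.
Base step (n = 1): the formula gives 2 = 2 = w_1.
Suppose the result is true for n = k, so w_k = -7^(k - 1) + 3.
Then w_{k+1} = 7·w_k - 18 = 7·(-7^(k - 1) + 3) - 18 = -7^k + 3 = -7^((k+1) - 1) + 3,
which is the claimed formula at n = k+1.
Hence, by induction on n, the claim holds for every n ≥ 1.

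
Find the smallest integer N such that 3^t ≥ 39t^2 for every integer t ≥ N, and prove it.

At t = 6: 729 < 1404, so the inequality fails and N ≥ 7. We prove 3^t ≥ 39t^2 for all t ≥ 7.
Base case (t = 7): 3^t = 2187 and 39t^2 = 1911, so 2187 ≥ 1911.
Suppose the result is true for t = i, so 3^i ≥ 39i^2.
Then 3^(i + 1) = 3·(3^i) ≥ 3·(39i^2).
Also, for i ≥ 7 we have 3·(39i^2) ≥ 39(i+1)^2, since 3 ≥ (1 + 1/i)^2 for all i ≥ 7.
Combining, 3^(i + 1) ≥ 39(i+1)^2.
Hence, by induction on t, the claim holds for every t ≥ 7.
Hence the smallest such N is 7.

N = 7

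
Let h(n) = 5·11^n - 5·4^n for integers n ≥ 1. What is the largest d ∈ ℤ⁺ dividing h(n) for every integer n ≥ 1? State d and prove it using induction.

d = 35

Computing the first values: h(1) = 35 and h(2) = 525; gcd(35, 525) = 35, so d ≤ 35.
We prove 35 | 5·11^n - 5·4^n for all n ≥ 1 by induction on n.
Base case (n = 1): h(1) = 35 = 35·(1), so 35 | h(1).
Suppose the result is true for n = p, i.e. 35 | h(p). Then
h(p+1) − 11·h(p) = (5·11^(p+1) - 5·4^(p+1)) − 11·(5·11^p - 5·4^p) = (-5)·4^p·(4 − 11) = (35)·4^p. Since 35 | h(p) by the inductive hypothesis, 35 | 11·h(p); and 35 | 35 since 35 = 35·1. Therefore 35 | h(p+1).
By induction, the statement is established for all n ≥ 1.
Therefore the largest such d is 35.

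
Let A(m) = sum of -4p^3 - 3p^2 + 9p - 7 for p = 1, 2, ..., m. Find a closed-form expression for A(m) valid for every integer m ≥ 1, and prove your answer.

We claim A(m) = -m(m^3 + 3m^2 - 2m + 3) for all m ≥ 1.
When m = 1: A(1) = -5, and the closed form gives -5. They agree.
Inductive step: suppose the statement holds for some p ≥ 1, so A(p) = p(-p^3 - 3p^2 + 2p - 3).
Then A(p+1) = A(p) + (-4p^3 - 15p^2 - 9p - 5) = (p(-p^3 - 3p^2 + 2p - 3)) + (-4p^3 - 15p^2 - 9p - 5).
Simplifying, A(p+1) = -(p + 1)(p^3 + 6p^2 + 7p + 5) = -(p+1)((p+1)^3 + 3(p+1)^2 - 2(p+1) + 3),
which is the closed form with m = p+1.
This completes the induction.

A(m) = -m(m^3 + 3m^2 - 2m + 3)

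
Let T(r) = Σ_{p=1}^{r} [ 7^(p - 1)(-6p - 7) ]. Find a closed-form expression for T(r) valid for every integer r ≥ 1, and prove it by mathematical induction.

T(r) = -7^r(r + 1) + 1

We claim T(r) = -7^r(r + 1) + 1 for all r ≥ 1.
For the base case r = 1: T(1) = -13, and the closed form gives -13. They agree.
Suppose the result is true for r = p, so T(p) = -7^p(p + 1) + 1.
Then T(p+1) = T(p) + (7^p(-6p - 13)) = (-7^p(p + 1) + 1) + (7^p(-6p - 13)).
Simplifying, T(p+1) = -7·7^p·p - 14·7^p + 1 = -7^(p+1)((p+1) + 1) + 1,
which is the closed form with r = p+1.
By the principle of mathematical induction, the result holds for all r ≥ 1.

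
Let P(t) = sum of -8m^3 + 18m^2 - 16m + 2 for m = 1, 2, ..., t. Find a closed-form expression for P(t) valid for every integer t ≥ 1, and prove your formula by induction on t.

We claim P(t) = -t(2t^3 - 2t^2 + t + 3) for all t ≥ 1.
Base case (t = 1): P(1) = -4, and the closed form gives -4. They agree.
Suppose the result is true for t = m, so P(m) = m(-2m^3 + 2m^2 - m - 3).
Then P(m+1) = P(m) + (-8m^3 - 6m^2 - 4m - 4) = (m(-2m^3 + 2m^2 - m - 3)) + (-8m^3 - 6m^2 - 4m - 4).
Simplifying, P(m+1) = -(m + 1)(2m^3 + 4m^2 + 3m + 4) = -(m+1)(2(m+1)^3 - 2(m+1)^2 + (m+1) + 3),
which is the closed form with t = m+1.
Hence, by induction on t, the claim holds for every t ≥ 1.

P(t) = -t(2t^3 - 2t^2 + t + 3)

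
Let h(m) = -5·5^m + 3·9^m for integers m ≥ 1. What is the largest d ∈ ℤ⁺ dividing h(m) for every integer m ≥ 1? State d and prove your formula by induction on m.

Computing the first values: h(1) = 2 and h(2) = 118; gcd(2, 118) = 2, so d ≤ 2.
We prove 2 | -5·5^m + 3·9^m for all m ≥ 1 by induction on m.
Base case (m = 1): h(1) = 2 = 2·(1), so 2 | h(1).
Inductive step: suppose the statement holds for some k ≥ 1, i.e. 2 | h(k). Then
h(k+1) − 9·h(k) = (-5·5^(k+1) + 3·9^(k+1)) − 9·(-5·5^k + 3·9^k) = (-5)·5^k·(5 − 9) = (20)·5^k. Since 2 | h(k) by the inductive hypothesis, 2 | 9·h(k); and 2 | 20 since 20 = 2·10. Therefore 2 | h(k+1).
Hence, by induction on m, the claim holds for every m ≥ 1.
Therefore the largest such d is 2.

d = 2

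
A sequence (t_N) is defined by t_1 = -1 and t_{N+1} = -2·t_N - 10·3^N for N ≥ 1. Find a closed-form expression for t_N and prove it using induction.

t_N = 5(-2)^(N - 1) - 2·3^N

Computing the first terms: t_1 = -1, t_2 = -28, t_3 = -34. This suggests t_N = 5(-2)^(N - 1) - 2·3^N.
When N = 1: the formula gives -1 = -1 = t_1.
Inductive step: suppose the statement holds for some j ≥ 1, so t_j = 5(-2)^(j - 1) - 2·3^j.
Then t_{j+1} = -2·t_j - 10·3^j = -2·(5(-2)^(j - 1) - 2·3^j) - 10·3^j = 5(-2)^j - 2·3^(j + 1) = 5(-2)^((j+1) - 1) - 2·3^(j+1),
which is the claimed formula at N = j+1.
By induction, the statement is established for all N ≥ 1.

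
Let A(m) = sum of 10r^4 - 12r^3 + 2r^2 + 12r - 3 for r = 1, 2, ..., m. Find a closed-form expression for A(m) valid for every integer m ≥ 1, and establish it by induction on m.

A(m) = m(2m^4 + 2m^3 - 2m^2 + 4m + 3)

We claim A(m) = m(2m^4 + 2m^3 - 2m^2 + 4m + 3) for all m ≥ 1.
Base case (m = 1): A(1) = 9, and the closed form gives 9. They agree.
Inductive step: assume the claim holds for m = r, so A(r) = r(2r^4 + 2r^3 - 2r^2 + 4r + 3).
Then A(r+1) = A(r) + (10r^4 + 28r^3 + 26r^2 + 20r + 9) = (r(2r^4 + 2r^3 - 2r^2 + 4r + 3)) + (10r^4 + 28r^3 + 26r^2 + 20r + 9).
Simplifying, A(r+1) = (r + 1)(2r^4 + 10r^3 + 16r^2 + 14r + 9) = (r+1)(2(r+1)^4 + 2(r+1)^3 - 2(r+1)^2 + 4(r+1) + 3),
which is the closed form with m = r+1.
Hence, by induction on m, the claim holds for every m ≥ 1.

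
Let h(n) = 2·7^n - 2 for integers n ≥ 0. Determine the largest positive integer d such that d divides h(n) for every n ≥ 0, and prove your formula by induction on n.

d = 12

Computing the first values: h(0) = 0 and h(1) = 12; gcd(0, 12) = 12, so d ≤ 12.
We prove 12 | 2·7^n - 2 for all n ≥ 0 by induction on n.
Base case (n = 0): h(0) = 0 = 12·(0), so 12 | h(0).
For the inductive step, assume it holds for an arbitrary j ≥ 0, i.e. 12 | h(j). Then
h(j+1) = 2·7^(j+1) - 2 = 7·(2·7^j - 2) + 12 = 7·h(j) + 12. The first term is divisible by 12 by the inductive hypothesis, and 12 is divisible by 12. Hence 12 | h(j+1).
Hence, by induction on n, the claim holds for every n ≥ 0.
Therefore the largest such d is 12.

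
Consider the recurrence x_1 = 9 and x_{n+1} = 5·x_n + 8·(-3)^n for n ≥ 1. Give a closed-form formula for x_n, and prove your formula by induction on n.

Computing the first terms: x_1 = 9, x_2 = 21, x_3 = 177. This suggests x_n = -(-3)^n + 6·5^(n - 1).
When n = 1: the formula gives 9 = 9 = x_1.
For the inductive step, assume it holds for an arbitrary k ≥ 1, so x_k = -(-3)^k + 6·5^(k - 1).
Then x_{k+1} = 5·x_k + 8·(-3)^k = 5·(-(-3)^k + 6·5^(k - 1)) + 8·(-3)^k = -(-3)^(k + 1) + 6·5^k = -(-3)^(k+1) + 6·5^((k+1) - 1),
which is the claimed formula at n = k+1.
Hence, by induction on n, the claim holds for every n ≥ 1.

x_n = -(-3)^n + 6·5^(n - 1)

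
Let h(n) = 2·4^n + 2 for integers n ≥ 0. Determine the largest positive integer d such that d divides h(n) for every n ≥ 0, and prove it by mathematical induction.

Computing the first values: h(0) = 4 and h(1) = 10; gcd(4, 10) = 2, so d ≤ 2.
We prove 2 | 2·4^n + 2 for all n ≥ 0 by induction on n.
Base step (n = 0): h(0) = 4 = 2·(2), so 2 | h(0).
Inductive step: suppose the statement holds for some k ≥ 0, i.e. 2 | h(k). Then
h(k+1) = 2·4^(k+1) + 2 = 4·(2·4^k + 2) - 6 = 4·h(k) - 6. The first term is divisible by 2 by the inductive hypothesis, and -6 is divisible by 2. Hence 2 | h(k+1).
Hence, by induction on n, the claim holds for every n ≥ 0.
Therefore the largest such d is 2.

d = 2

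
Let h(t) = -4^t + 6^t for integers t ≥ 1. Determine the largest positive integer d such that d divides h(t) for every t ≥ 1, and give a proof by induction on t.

Computing the first values: h(1) = 2 and h(2) = 20; gcd(2, 20) = 2, so d ≤ 2.
We prove 2 | -4^t + 6^t for all t ≥ 1 by induction on t.
For the base case t = 1: h(1) = 2 = 2·(1), so 2 | h(1).
For the inductive step, assume it holds for an arbitrary r ≥ 1, i.e. 2 | h(r). Then
6^{r+1} − 4^{r+1} = 6·6^r − 4·4^r = 6·(6^r − 4^r) + (2)·4^r. The first term is divisible by 2 by the inductive hypothesis, and the second term (2)·4^r is divisible by 2 since 2 | 2. Hence 2 | h(r+1).
By the principle of mathematical induction, the result holds for all t ≥ 1.
Therefore the largest such d is 2.

d = 2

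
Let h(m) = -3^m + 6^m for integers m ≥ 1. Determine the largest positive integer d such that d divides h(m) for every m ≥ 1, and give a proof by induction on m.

Computing the first values: h(1) = 3 and h(2) = 27; gcd(3, 27) = 3, so d ≤ 3.
We prove 3 | -3^m + 6^m for all m ≥ 1 by induction on m.
For the base case m = 1: h(1) = 3 = 3·(1), so 3 | h(1).
Inductive step: assume the claim holds for m = j, i.e. 3 | h(j). Then
6^{j+1} − 3^{j+1} = 6·6^j − 3·3^j = 6·(6^j − 3^j) + (3)·3^j. The first term is divisible by 3 by the inductive hypothesis, and the second term (3)·3^j is divisible by 3 since 3 | 3. Hence 3 | h(j+1).
By the principle of mathematical induction, the result holds for all m ≥ 1.
Therefore the largest such d is 3.

d = 3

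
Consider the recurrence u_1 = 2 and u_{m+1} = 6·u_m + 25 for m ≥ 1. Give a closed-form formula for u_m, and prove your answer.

u_m = 7·6^(m - 1) - 5

Computing the first terms: u_1 = 2, u_2 = 37, u_3 = 247. This suggests u_m = 7·6^(m - 1) - 5.
Base step (m = 1): the formula gives 2 = 2 = u_1.
Suppose the result is true for m = i, so u_i = 7·6^(i - 1) - 5.
Then u_{i+1} = 6·u_i + 25 = 6·(7·6^(i - 1) - 5) + 25 = 7·6^i - 5 = 7·6^((i+1) - 1) - 5,
which is the claimed formula at m = i+1.
By the principle of mathematical induction, the result holds for all m ≥ 1.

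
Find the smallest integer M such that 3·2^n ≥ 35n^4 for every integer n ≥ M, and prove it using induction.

M = 22

At n = 21: 6291456 < 6806835, so the inequality fails and M ≥ 22. We prove 3·2^n ≥ 35n^4 for all n ≥ 22.
Base case (n = 22): 3·2^n = 12582912 and 35n^4 = 8198960, so 12582912 ≥ 8198960.
Inductive step: assume the claim holds for n = m, so 3·2^m ≥ 35m^4.
Then 3·2^(m + 1) = 2·(3·2^m) ≥ 2·(35m^4).
Also, for m ≥ 22 we have 2·(35m^4) ≥ 35(m+1)^4, since 2 ≥ (1 + 1/m)^4 for all m ≥ 22.
Combining, 3·2^(m + 1) ≥ 35(m+1)^4.
By induction, the statement is established for all n ≥ 22.
Hence the smallest such M is 22.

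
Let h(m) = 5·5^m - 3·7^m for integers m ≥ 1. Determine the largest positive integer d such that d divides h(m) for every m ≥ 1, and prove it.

Computing the first values: h(1) = 4 and h(2) = -22; gcd(4, -22) = 2, so d ≤ 2.
We prove 2 | 5·5^m - 3·7^m for all m ≥ 1 by induction on m.
Base step (m = 1): h(1) = 4 = 2·(2), so 2 | h(1).
For the inductive step, assume it holds for an arbitrary r ≥ 1, i.e. 2 | h(r). Then
h(r+1) − 7·h(r) = (5·5^(r+1) - 3·7^(r+1)) − 7·(5·5^r - 3·7^r) = (5)·5^r·(5 − 7) = (-10)·5^r. Since 2 | h(r) by the inductive hypothesis, 2 | 7·h(r); and 2 | -10 since -10 = 2·-5. Therefore 2 | h(r+1).
By induction, the statement is established for all m ≥ 1.
Therefore the largest such d is 2.

d = 2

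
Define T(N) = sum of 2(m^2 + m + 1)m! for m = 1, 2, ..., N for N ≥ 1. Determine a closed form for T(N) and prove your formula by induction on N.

We claim T(N) = (2N + 2)(N + 1)! - 2 for all N ≥ 1.
Base case (N = 1): T(1) = 6, and the closed form gives 6. They agree.
Inductive step: suppose the statement holds for some m ≥ 1, so T(m) = (2m + 2)(m + 1)! - 2.
Then T(m+1) = T(m) + (2(m^2 + 3m + 3)(m + 1)!) = ((2m + 2)(m + 1)! - 2) + (2(m^2 + 3m + 3)(m + 1)!).
Simplifying, T(m+1) = (2(m+1) + 2)((m+1) + 1)! - 2,
which is the closed form with N = m+1.
Hence, by induction on N, the claim holds for every N ≥ 1.

T(N) = (2N + 2)(N + 1)! - 2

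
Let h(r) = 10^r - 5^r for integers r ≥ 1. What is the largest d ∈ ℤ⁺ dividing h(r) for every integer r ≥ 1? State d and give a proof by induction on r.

d = 5

Computing the first values: h(1) = 5 and h(2) = 75; gcd(5, 75) = 5, so d ≤ 5.
We prove 5 | 10^r - 5^r for all r ≥ 1 by induction on r.
Base step (r = 1): h(1) = 5 = 5·(1), so 5 | h(1).
Suppose the result is true for r = k, i.e. 5 | h(k). Then
10^{k+1} − 5^{k+1} = 10·10^k − 5·5^k = 10·(10^k − 5^k) + (5)·5^k. The first term is divisible by 5 by the inductive hypothesis, and the second term (5)·5^k is divisible by 5 since 5 | 5. Hence 5 | h(k+1).
This completes the induction.
Therefore the largest such d is 5.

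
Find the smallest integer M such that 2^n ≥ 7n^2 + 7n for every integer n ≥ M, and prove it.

M = 10

At n = 9: 512 < 630, so the inequality fails and M ≥ 10. We prove 2^n ≥ 7n^2 + 7n for all n ≥ 10.
Base case (n = 10): 2^n = 1024 and 7n^2 + 7n = 770, so 1024 ≥ 770.
Suppose the result is true for n = p, so 2^p ≥ 7p^2 + 7p.
Then 2^(p + 1) = 2·(2^p) ≥ 2·(7p^2 + 7p).
Also, for p ≥ 10 we have 2·(7p^2 + 7p) ≥ 7(p+1)^2 + 7(p+1), since 2·(7p^2 + 7p) − (7(p+1)^2 + 7(p+1)) = 7p^2 - 7p - 14, which is nonnegative for all p ≥ 10.
Combining, 2^(p + 1) ≥ 7(p+1)^2 + 7(p+1).
This completes the induction.
Hence the smallest such M is 10.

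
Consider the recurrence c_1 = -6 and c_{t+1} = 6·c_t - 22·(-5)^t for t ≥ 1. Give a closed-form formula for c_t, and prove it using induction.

c_t = 2(-5)^t + 4·6^(t - 1)

Computing the first terms: c_1 = -6, c_2 = 74, c_3 = -106. This suggests c_t = 2(-5)^t + 4·6^(t - 1).
Base case (t = 1): the formula gives -6 = -6 = c_1.
Inductive step: suppose the statement holds for some i ≥ 1, so c_i = 2(-5)^i + 4·6^(i - 1).
Then c_{i+1} = 6·c_i - 22·(-5)^i = 6·(2(-5)^i + 4·6^(i - 1)) - 22·(-5)^i = 2(-5)^(i + 1) + 4·6^i = 2(-5)^(i+1) + 4·6^((i+1) - 1),
which is the claimed formula at t = i+1.
Hence, by induction on t, the claim holds for every t ≥ 1.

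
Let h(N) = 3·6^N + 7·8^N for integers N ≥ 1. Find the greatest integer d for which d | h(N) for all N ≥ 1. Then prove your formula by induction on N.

Computing the first values: h(1) = 74 and h(2) = 556; gcd(74, 556) = 2, so d ≤ 2.
We prove 2 | 3·6^N + 7·8^N for all N ≥ 1 by induction on N.
Base step (N = 1): h(1) = 74 = 2·(37), so 2 | h(1).
Inductive step: assume the claim holds for N = j, i.e. 2 | h(j). Then
h(j+1) − 8·h(j) = (3·6^(j+1) + 7·8^(j+1)) − 8·(3·6^j + 7·8^j) = (3)·6^j·(6 − 8) = (-6)·6^j. Since 2 | h(j) by the inductive hypothesis, 2 | 8·h(j); and 2 | -6 since -6 = 2·-3. Therefore 2 | h(j+1).
By the principle of mathematical induction, the result holds for all N ≥ 1.
Therefore the largest such d is 2.

d = 2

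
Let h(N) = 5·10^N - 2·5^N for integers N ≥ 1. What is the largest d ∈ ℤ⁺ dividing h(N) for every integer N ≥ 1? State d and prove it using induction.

d = 10

Computing the first values: h(1) = 40 and h(2) = 450; gcd(40, 450) = 10, so d ≤ 10.
We prove 10 | 5·10^N - 2·5^N for all N ≥ 1 by induction on N.
Base case (N = 1): h(1) = 40 = 10·(4), so 10 | h(1).
For the inductive step, assume it holds for an arbitrary r ≥ 1, i.e. 10 | h(r). Then
h(r+1) − 10·h(r) = (5·10^(r+1) - 2·5^(r+1)) − 10·(5·10^r - 2·5^r) = (-2)·5^r·(5 − 10) = (10)·5^r. Since 10 | h(r) by the inductive hypothesis, 10 | 10·h(r); and 10 | 10 since 10 = 10·1. Therefore 10 | h(r+1).
By induction, the statement is established for all N ≥ 1.
Therefore the largest such d is 10.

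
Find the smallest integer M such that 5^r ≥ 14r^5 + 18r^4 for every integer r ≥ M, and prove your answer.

M = 9

At r = 8: 390625 < 532480, so the inequality fails and M ≥ 9. We prove 5^r ≥ 14r^5 + 18r^4 for all r ≥ 9.
Base case (r = 9): 5^r = 1953125 and 14r^5 + 18r^4 = 944784, so 1953125 ≥ 944784.
For the inductive step, assume it holds for an arbitrary i ≥ 9, so 5^i ≥ 14i^5 + 18i^4.
Then 5^(i + 1) = 5·(5^i) ≥ 5·(14i^5 + 18i^4).
Also, for i ≥ 9 we have 5·(14i^5 + 18i^4) ≥ 14(i+1)^5 + 18(i+1)^4, since 5·(14i^5 + 18i^4) − (14(i+1)^5 + 18(i+1)^4) = 56i^5 + 2i^4 - 212i^3 - 248i^2 - 142i - 32, which is nonnegative for all i ≥ 9.
Combining, 5^(i + 1) ≥ 14(i+1)^5 + 18(i+1)^4.
By the principle of mathematical induction, the result holds for all r ≥ 9.
Hence the smallest such M is 9.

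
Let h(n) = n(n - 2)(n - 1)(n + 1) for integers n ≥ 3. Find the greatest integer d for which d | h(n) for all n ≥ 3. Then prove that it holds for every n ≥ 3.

d = 24

Computing the first values: h(3) = 24 and h(4) = 120; gcd(24, 120) = 24, so d ≤ 24.
We prove 24 | n(n - 2)(n - 1)(n + 1) for all n ≥ 3 by induction on n.
When n = 3: h(3) = 24 = 24·(1), so 24 | h(3).
Suppose the result is true for n = m, i.e. 24 | h(m). Then
h(m+1) − h(m) = (m-1)·m·(m+1)·(m+2) − (m-2)·(m-1)·m·(m+1) = (m-1)·m·(m+1)·[(m+2) − (m-2)] = 4·(m-1)·m·(m+1). The product of 3 consecutive integers is divisible by (3)! = 6, so h(m+1) − h(m) is divisible by 4·6 = 24. By the inductive hypothesis 24 | h(m), hence 24 | h(m+1).
By induction, the statement is established for all n ≥ 3.
Therefore the largest such d is 24.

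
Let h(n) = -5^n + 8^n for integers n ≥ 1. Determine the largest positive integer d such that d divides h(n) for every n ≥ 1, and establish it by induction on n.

Computing the first values: h(1) = 3 and h(2) = 39; gcd(3, 39) = 3, so d ≤ 3.
We prove 3 | -5^n + 8^n for all n ≥ 1 by induction on n.
Base step (n = 1): h(1) = 3 = 3·(1), so 3 | h(1).
Inductive step: suppose the statement holds for some r ≥ 1, i.e. 3 | h(r). Then
8^{r+1} − 5^{r+1} = 8·8^r − 5·5^r = 8·(8^r − 5^r) + (3)·5^r. The first term is divisible by 3 by the inductive hypothesis, and the second term (3)·5^r is divisible by 3 since 3 | 3. Hence 3 | h(r+1).
By induction, the statement is established for all n ≥ 1.
Therefore the largest such d is 3.

d = 3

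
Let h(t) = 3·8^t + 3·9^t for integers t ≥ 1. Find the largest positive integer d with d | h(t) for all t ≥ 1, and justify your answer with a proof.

Computing the first values: h(1) = 51 and h(2) = 435; gcd(51, 435) = 3, so d ≤ 3.
We prove 3 | 3·8^t + 3·9^t for all t ≥ 1 by induction on t.
Base case (t = 1): h(1) = 51 = 3·(17), so 3 | h(1).
Inductive step: suppose the statement holds for some i ≥ 1, i.e. 3 | h(i). Then
h(i+1) − 9·h(i) = (3·8^(i+1) + 3·9^(i+1)) − 9·(3·8^i + 3·9^i) = (3)·8^i·(8 − 9) = (-3)·8^i. Since 3 | h(i) by the inductive hypothesis, 3 | 9·h(i); and 3 | -3 since -3 = 3·-1. Therefore 3 | h(i+1).
Hence, by induction on t, the claim holds for every t ≥ 1.
Therefore the largest such d is 3.

d = 3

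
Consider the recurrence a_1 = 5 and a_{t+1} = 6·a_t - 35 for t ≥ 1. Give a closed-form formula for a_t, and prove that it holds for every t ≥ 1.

a_t = -2·6^(t - 1) + 7

Computing the first terms: a_1 = 5, a_2 = -5, a_3 = -65. This suggests a_t = -2·6^(t - 1) + 7.
Base case (t = 1): the formula gives 5 = 5 = a_1.
Inductive step: suppose the statement holds for some k ≥ 1, so a_k = -2·6^(k - 1) + 7.
Then a_{k+1} = 6·a_k - 35 = 6·(-2·6^(k - 1) + 7) - 35 = -2·6^k + 7 = -2·6^((k+1) - 1) + 7,
which is the claimed formula at t = k+1.
By the principle of mathematical induction, the result holds for all t ≥ 1.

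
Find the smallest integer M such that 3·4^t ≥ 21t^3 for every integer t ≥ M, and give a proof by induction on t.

At t = 4: 768 < 1344, so the inequality fails and M ≥ 5. We prove 3·4^t ≥ 21t^3 for all t ≥ 5.
Base step (t = 5): 3·4^t = 3072 and 21t^3 = 2625, so 3072 ≥ 2625.
Suppose the result is true for t = m, so 3·4^m ≥ 21m^3.
Then 3·4^(m + 1) = 4·(3·4^m) ≥ 4·(21m^3).
Also, for m ≥ 5 we have 4·(21m^3) ≥ 21(m+1)^3, since 4 ≥ (1 + 1/m)^3 for all m ≥ 5.
Combining, 3·4^(m + 1) ≥ 21(m+1)^3.
By induction, the statement is established for all t ≥ 5.
Hence the smallest such M is 5.

M = 5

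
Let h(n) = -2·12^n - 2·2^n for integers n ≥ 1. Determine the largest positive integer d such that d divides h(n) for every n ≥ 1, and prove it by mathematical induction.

Computing the first values: h(1) = -28 and h(2) = -296; gcd(-28, -296) = 4, so d ≤ 4.
We prove 4 | -2·12^n - 2·2^n for all n ≥ 1 by induction on n.
When n = 1: h(1) = -28 = 4·(-7), so 4 | h(1).
Inductive step: assume the claim holds for n = r, i.e. 4 | h(r). Then
h(r+1) − 12·h(r) = (-2·12^(r+1) - 2·2^(r+1)) − 12·(-2·12^r - 2·2^r) = (-2)·2^r·(2 − 12) = (20)·2^r. Since 4 | h(r) by the inductive hypothesis, 4 | 12·h(r); and 4 | 20 since 20 = 4·5. Therefore 4 | h(r+1).
By the principle of mathematical induction, the result holds for all n ≥ 1.
Therefore the largest such d is 4.

d = 4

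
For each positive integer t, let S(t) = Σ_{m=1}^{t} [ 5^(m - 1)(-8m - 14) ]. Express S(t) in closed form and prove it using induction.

We claim S(t) = -5^t(2t + 3) + 3 for all t ≥ 1.
When t = 1: S(1) = -22, and the closed form gives -22. They agree.
Inductive step: assume the claim holds for t = m, so S(m) = -5^m(2m + 3) + 3.
Then S(m+1) = S(m) + (5^m(-8m - 22)) = (-5^m(2m + 3) + 3) + (5^m(-8m - 22)).
Simplifying, S(m+1) = -10·5^m·m - 25·5^m + 3 = -5^(m+1)(2(m+1) + 3) + 3,
which is the closed form with t = m+1.
This completes the induction.

S(t) = -5^t(2t + 3) + 3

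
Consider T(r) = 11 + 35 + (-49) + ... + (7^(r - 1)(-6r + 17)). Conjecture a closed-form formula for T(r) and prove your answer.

We claim T(r) = 7^r(-r + 3) - 3 for all r ≥ 1.
For the base case r = 1: T(1) = 11, and the closed form gives 11. They agree.
Suppose the result is true for r = m, so T(m) = 7^m(-m + 3) - 3.
Then T(m+1) = T(m) + (7^m(-6m + 11)) = (7^m(-m + 3) - 3) + (7^m(-6m + 11)).
Simplifying, T(m+1) = -7·7^m·m + 14·7^m - 3 = 7^(m+1)(-(m+1) + 3) - 3,
which is the closed form with r = m+1.
This completes the induction.

T(r) = 7^r(-r + 3) - 3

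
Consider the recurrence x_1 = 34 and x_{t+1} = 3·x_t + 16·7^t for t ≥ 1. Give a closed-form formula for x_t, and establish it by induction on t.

Computing the first terms: x_1 = 34, x_2 = 214, x_3 = 1426. This suggests x_t = 2·3^t + 4·7^t.
For the base case t = 1: the formula gives 34 = 34 = x_1.
For the inductive step, assume it holds for an arbitrary j ≥ 1, so x_j = 2·3^j + 4·7^j.
Then x_{j+1} = 3·x_j + 16·7^j = 3·(2·3^j + 4·7^j) + 16·7^j = 2·3^(j + 1) + 4·7^(j + 1),
which is the claimed formula at t = j+1.
This completes the induction.

x_t = 2·3^t + 4·7^t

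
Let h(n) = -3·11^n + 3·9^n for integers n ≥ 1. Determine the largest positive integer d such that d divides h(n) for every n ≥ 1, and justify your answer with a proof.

Computing the first values: h(1) = -6 and h(2) = -120; gcd(-6, -120) = 6, so d ≤ 6.
We prove 6 | -3·11^n + 3·9^n for all n ≥ 1 by induction on n.
Base case (n = 1): h(1) = -6 = 6·(-1), so 6 | h(1).
Inductive step: assume the claim holds for n = i, i.e. 6 | h(i). Then
h(i+1) − 11·h(i) = (-3·11^(i+1) + 3·9^(i+1)) − 11·(-3·11^i + 3·9^i) = (3)·9^i·(9 − 11) = (-6)·9^i. Since 6 | h(i) by the inductive hypothesis, 6 | 11·h(i); and 6 | -6 since -6 = 6·-1. Therefore 6 | h(i+1).
By the principle of mathematical induction, the result holds for all n ≥ 1.
Therefore the largest such d is 6.

d = 6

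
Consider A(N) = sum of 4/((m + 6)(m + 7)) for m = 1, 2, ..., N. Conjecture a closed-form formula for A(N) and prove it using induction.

A(N) = 4N/(7(N + 7))

We claim A(N) = 4N/(7(N + 7)) for all N ≥ 1.
For the base case N = 1: A(1) = 1/14, and the closed form gives 1/14. They agree.
Inductive step: suppose the statement holds for some m ≥ 1, so A(m) = 4m/(7(m + 7)).
Then A(m+1) = A(m) + (4/((m + 7)(m + 8))) = (4m/(7(m + 7))) + (4/((m + 7)(m + 8))).
Simplifying, A(m+1) = 4(m + 1)/(7(m + 8)) = 4(m+1)/(7((m+1) + 7)),
which is the closed form with N = m+1.
This completes the induction.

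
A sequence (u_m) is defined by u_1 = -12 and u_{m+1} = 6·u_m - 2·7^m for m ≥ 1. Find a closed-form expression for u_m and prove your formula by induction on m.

Computing the first terms: u_1 = -12, u_2 = -86, u_3 = -614. This suggests u_m = 2·6^(m - 1) - 2·7^m.
For the base case m = 1: the formula gives -12 = -12 = u_1.
Suppose the result is true for m = r, so u_r = 2·6^(r - 1) - 2·7^r.
Then u_{r+1} = 6·u_r - 2·7^r = 6·(2·6^(r - 1) - 2·7^r) - 2·7^r = 2·6^r - 2·7^(r + 1) = 2·6^((r+1) - 1) - 2·7^(r+1),
which is the claimed formula at m = r+1.
Hence, by induction on m, the claim holds for every m ≥ 1.

u_m = 2·6^(m - 1) - 2·7^m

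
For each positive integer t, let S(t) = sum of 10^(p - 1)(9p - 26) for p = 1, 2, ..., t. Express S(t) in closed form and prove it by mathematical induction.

We claim S(t) = 10^t(t - 3) + 3 for all t ≥ 1.
When t = 1: S(1) = -17, and the closed form gives -17. They agree.
Inductive step: assume the claim holds for t = p, so S(p) = 10^p(p - 3) + 3.
Then S(p+1) = S(p) + (10^p(9p - 17)) = (10^p(p - 3) + 3) + (10^p(9p - 17)).
Simplifying, S(p+1) = 10·10^p·p - 20·10^p + 3 = 10^(p+1)((p+1) - 3) + 3,
which is the closed form with t = p+1.
By the principle of mathematical induction, the result holds for all t ≥ 1.

S(t) = 10^t(t - 3) + 3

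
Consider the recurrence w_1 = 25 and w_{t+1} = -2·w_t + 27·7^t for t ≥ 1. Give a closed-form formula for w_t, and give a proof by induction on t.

w_t = (-2)^(t + 1) + 3·7^t

Computing the first terms: w_1 = 25, w_2 = 139, w_3 = 1045. This suggests w_t = (-2)^(t + 1) + 3·7^t.
When t = 1: the formula gives 25 = 25 = w_1.
Inductive step: suppose the statement holds for some r ≥ 1, so w_r = (-2)^(r + 1) + 3·7^r.
Then w_{r+1} = -2·w_r + 27·7^r = -2·((-2)^(r + 1) + 3·7^r) + 27·7^r = (-2)^(r + 2) + 3·7^(r + 1) = (-2)^((r+1) + 1) + 3·7^(r+1),
which is the claimed formula at t = r+1.
By the principle of mathematical induction, the result holds for all t ≥ 1.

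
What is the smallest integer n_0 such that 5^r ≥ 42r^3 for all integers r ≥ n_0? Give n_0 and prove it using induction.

At r = 5: 3125 < 5250, so the inequality fails and n_0 ≥ 6. We prove 5^r ≥ 42r^3 for all r ≥ 6.
Base step (r = 6): 5^r = 15625 and 42r^3 = 9072, so 15625 ≥ 9072.
Suppose the result is true for r = p, so 5^p ≥ 42p^3.
Then 5^(p + 1) = 5·(5^p) ≥ 5·(42p^3).
Also, for p ≥ 6 we have 5·(42p^3) ≥ 42(p+1)^3, since 5 ≥ (1 + 1/p)^3 for all p ≥ 6.
Combining, 5^(p + 1) ≥ 42(p+1)^3.
Hence, by induction on r, the claim holds for every r ≥ 6.
Hence the smallest such n_0 is 6.

n_0 = 6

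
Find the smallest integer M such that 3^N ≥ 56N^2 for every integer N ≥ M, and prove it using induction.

At N = 7: 2187 < 2744, so the inequality fails and M ≥ 8. We prove 3^N ≥ 56N^2 for all N ≥ 8.
Base step (N = 8): 3^N = 6561 and 56N^2 = 3584, so 6561 ≥ 3584.
Suppose the result is true for N = p, so 3^p ≥ 56p^2.
Then 3^(p + 1) = 3·(3^p) ≥ 3·(56p^2).
Also, for p ≥ 8 we have 3·(56p^2) ≥ 56(p+1)^2, since 3 ≥ (1 + 1/p)^2 for all p ≥ 8.
Combining, 3^(p + 1) ≥ 56(p+1)^2.
By the principle of mathematical induction, the result holds for all N ≥ 8.
Hence the smallest such M is 8.

M = 8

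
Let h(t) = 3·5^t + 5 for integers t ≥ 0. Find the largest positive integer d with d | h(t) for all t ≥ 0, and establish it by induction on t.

d = 4

Computing the first values: h(0) = 8 and h(1) = 20; gcd(8, 20) = 4, so d ≤ 4.
We prove 4 | 3·5^t + 5 for all t ≥ 0 by induction on t.
For the base case t = 0: h(0) = 8 = 4·(2), so 4 | h(0).
Suppose the result is true for t = k, i.e. 4 | h(k). Then
h(k+1) = 3·5^(k+1) + 5 = 5·(3·5^k + 5) - 20 = 5·h(k) - 20. The first term is divisible by 4 by the inductive hypothesis, and -20 is divisible by 4. Hence 4 | h(k+1).
By the principle of mathematical induction, the result holds for all t ≥ 0.
Therefore the largest such d is 4.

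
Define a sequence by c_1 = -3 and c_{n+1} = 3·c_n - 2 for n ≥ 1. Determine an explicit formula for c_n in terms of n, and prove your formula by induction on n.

c_n = -4·3^(n - 1) + 1

Computing the first terms: c_1 = -3, c_2 = -11, c_3 = -35. This suggests c_n = -4·3^(n - 1) + 1.
When n = 1: the formula gives -3 = -3 = c_1.
Inductive step: suppose the statement holds for some k ≥ 1, so c_k = -4·3^(k - 1) + 1.
Then c_{k+1} = 3·c_k - 2 = 3·(-4·3^(k - 1) + 1) - 2 = -4·3^k + 1 = -4·3^((k+1) - 1) + 1,
which is the claimed formula at n = k+1.
By the principle of mathematical induction, the result holds for all n ≥ 1.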